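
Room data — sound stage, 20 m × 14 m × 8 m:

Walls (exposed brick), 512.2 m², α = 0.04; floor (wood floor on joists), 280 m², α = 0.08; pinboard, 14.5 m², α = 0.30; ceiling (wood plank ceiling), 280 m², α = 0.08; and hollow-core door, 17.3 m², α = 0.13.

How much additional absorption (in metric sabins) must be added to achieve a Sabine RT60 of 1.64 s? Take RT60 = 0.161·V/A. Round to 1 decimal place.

A₁ = Σ Sᵢαᵢ = 512.2·0.04 + 280·0.08 + 14.5·0.30 + 280·0.08 + 17.3·0.13 = 71.887 sabins.
For T = 1.64 s, need A₂ = 0.161·V/T = 0.161·2240/1.64 = 219.902 sabins.
ΔA = A₂ − A₁ = 219.902 − 71.887 = 148.0 sabins.

148.0 sabins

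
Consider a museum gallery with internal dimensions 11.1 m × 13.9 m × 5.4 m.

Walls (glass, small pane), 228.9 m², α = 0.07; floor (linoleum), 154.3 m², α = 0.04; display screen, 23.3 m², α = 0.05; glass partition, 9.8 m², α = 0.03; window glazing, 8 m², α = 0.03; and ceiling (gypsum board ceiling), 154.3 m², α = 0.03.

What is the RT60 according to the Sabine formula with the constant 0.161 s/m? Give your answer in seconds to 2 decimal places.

4.70 s

Total absorption A = 228.9*0.07 + 154.3*0.04 + 23.3*0.05 + 9.8*0.03 + 8*0.03 + 154.3*0.03
  = 16.023 + 6.172 + 1.165 + 0.294 + 0.240 + 4.629 = 28.523 m² sabins.
Room volume: 833.166 m³.
T = 0.161 V/A = 0.161·833.166/28.523 = 4.70 s.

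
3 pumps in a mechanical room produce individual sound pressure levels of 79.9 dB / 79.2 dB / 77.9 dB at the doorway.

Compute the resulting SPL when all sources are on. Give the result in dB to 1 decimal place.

83.8 dB

Sum in the linear (power) domain: Σ 10^(Lᵢ/10) = 10^(79.9/10) + 10^(79.2/10) + 10^(77.9/10) = 2.426e+08.
L_total = 10·log₁₀(2.426e+08) = 83.8 dB.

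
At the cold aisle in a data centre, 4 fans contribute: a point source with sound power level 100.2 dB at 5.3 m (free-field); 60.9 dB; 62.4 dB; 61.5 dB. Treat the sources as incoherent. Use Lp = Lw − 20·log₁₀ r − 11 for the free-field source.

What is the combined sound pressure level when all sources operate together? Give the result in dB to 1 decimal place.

Source at 5.3 m: Lp = 100.2 − 20·log₁₀(5.3) − 11 = 74.7 dB.
Converting to relative power and adding: 10^(74.7/10) + 10^(60.9/10) + 10^(62.4/10) + 10^(61.5/10) = 3.389e+07.
Back to dB: 10·log₁₀ Σ = 75.3 dB.

75.3 dB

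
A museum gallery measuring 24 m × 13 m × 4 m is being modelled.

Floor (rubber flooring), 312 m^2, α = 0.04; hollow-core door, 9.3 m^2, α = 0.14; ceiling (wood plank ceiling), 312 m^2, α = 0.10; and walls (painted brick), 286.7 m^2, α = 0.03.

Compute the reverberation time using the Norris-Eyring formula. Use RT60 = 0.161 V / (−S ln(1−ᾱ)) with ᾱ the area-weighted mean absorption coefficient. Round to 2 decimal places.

3.64 s

S = Σ Sᵢ = 920.0 m^2.
Σ(Sᵢαᵢ) = 312·0.04 + 9.3·0.14 + 312·0.10 + 286.7·0.03 = 53.583.
Mean coefficient ᾱ = A/S = 0.0582.
Eyring denominator: −S ln(1−ᾱ) = 55.165.
V = 24 × 13 × 4 = 1248 m³.
RT60 = 0.161 × 1248 / 55.165 = 3.64 s.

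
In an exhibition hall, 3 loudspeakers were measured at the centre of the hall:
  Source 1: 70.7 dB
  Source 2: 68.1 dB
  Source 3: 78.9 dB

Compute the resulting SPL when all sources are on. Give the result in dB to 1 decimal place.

Sum in the linear (power) domain: Σ 10^(Lᵢ/10) = 10^(70.7/10) + 10^(68.1/10) + 10^(78.9/10) = 9.583e+07.
Combined level = 10 log₁₀(9.583e+07) = 79.8 dB.

79.8 dB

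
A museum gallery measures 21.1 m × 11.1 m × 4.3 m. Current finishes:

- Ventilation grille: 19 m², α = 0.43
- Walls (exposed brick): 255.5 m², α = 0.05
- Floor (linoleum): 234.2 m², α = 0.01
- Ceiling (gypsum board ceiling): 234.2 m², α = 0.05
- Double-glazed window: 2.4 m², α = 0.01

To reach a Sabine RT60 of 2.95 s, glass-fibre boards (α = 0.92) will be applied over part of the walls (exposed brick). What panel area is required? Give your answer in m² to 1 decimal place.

22.9

Total absorption A₁ = 19×0.43 + 255.5×0.05 + 234.2×0.01 + 234.2×0.05 + 2.4×0.01
  = 8.170 + 12.775 + 2.342 + 11.710 + 0.024 = 35.021 m² sabins.
Required A₂ = 0.161·1007.103/2.95 = 54.964 sabins.
ΔA needed = 54.964 − 35.021 = 19.943 sabins.
Net gain per m²: Δα = 0.92 − 0.05 = 0.87.
Area = ΔA/Δα = 19.943/0.87 = 22.9 m².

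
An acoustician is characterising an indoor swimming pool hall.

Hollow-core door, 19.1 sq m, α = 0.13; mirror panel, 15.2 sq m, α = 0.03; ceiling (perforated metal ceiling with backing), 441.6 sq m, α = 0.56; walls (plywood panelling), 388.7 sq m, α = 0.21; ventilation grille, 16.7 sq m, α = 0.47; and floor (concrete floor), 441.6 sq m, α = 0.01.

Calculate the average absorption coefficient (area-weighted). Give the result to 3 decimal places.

S = Σ Sᵢ = 19.1 + 15.2 + 441.6 + 388.7 + 16.7 + 441.6 = 1322.9 sq m.
Weighted sum Σ Sα = 344.127.
ᾱ = A/S = 0.260.

0.260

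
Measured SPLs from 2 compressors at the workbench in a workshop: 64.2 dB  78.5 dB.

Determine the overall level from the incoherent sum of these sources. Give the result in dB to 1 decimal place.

78.7 dB

Sum in the linear (power) domain: Σ 10^(Lᵢ/10) = 10^(64.2/10) + 10^(78.5/10) = 7.342e+07.
Combined level = 10 log₁₀(7.342e+07) = 78.7 dB.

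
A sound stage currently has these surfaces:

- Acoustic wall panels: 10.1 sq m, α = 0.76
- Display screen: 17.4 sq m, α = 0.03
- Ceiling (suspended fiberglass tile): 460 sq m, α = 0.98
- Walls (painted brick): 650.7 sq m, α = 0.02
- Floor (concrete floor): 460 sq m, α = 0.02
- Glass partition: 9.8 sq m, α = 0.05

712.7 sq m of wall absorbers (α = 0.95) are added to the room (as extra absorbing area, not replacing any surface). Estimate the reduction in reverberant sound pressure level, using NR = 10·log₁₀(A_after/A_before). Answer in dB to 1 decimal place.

Total absorption A_before = 10.1×0.76 + 17.4×0.03 + 460×0.98 + 650.7×0.02 + 460×0.02 + 9.8×0.05
  = 7.676 + 0.522 + 450.800 + 13.014 + 9.200 + 0.490 = 481.702 sq m sabins.
Treatment contributes 712.7·0.95 = 677.065 sabins.
A_after = 481.702 + 677.065 = 1158.767 sabins.
Reduction = 10 log₁₀(A_after/A_before) = 10 log₁₀(2.4056) = 3.8 dB.

3.8 dB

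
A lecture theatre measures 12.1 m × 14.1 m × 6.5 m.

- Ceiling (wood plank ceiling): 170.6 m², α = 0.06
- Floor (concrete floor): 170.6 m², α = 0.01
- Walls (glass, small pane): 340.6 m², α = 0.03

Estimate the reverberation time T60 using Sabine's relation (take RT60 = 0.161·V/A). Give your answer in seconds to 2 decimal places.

8.06 seconds

Equivalent absorption area: A = 170.6·0.06 + 170.6·0.01 + 340.6·0.03 = 22.160 m².
V = 12.1·14.1·6.5 = 1108.965 m³.
Sabine: RT60 = 0.161 × 1108.965 / 22.160 = 8.06 s.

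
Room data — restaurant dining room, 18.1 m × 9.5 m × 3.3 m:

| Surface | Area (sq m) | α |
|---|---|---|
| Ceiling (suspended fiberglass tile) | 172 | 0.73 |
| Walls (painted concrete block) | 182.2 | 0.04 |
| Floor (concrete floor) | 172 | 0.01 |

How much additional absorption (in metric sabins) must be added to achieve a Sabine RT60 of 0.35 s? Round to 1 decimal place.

Summing Sᵢαᵢ: 125.560 + 7.288 + 1.720 → A₁ = 134.568 sabins.
Target A₂ = 0.161·567.435/0.35 = 261.020 sabins (V = 567.435 m³).
Additional absorption ΔA = 261.020 − 134.568 = 126.5 sabins.

126.5 sabins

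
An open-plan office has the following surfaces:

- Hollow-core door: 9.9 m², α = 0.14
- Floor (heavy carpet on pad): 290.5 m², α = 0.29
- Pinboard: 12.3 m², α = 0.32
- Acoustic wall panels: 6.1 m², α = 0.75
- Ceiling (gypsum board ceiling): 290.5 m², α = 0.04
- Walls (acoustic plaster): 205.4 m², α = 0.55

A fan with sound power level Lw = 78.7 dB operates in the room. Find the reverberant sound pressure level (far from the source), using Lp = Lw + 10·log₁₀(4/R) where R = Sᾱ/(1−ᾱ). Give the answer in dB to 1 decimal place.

Σ(Sᵢαᵢ) = 9.9×0.14 + 290.5×0.29 + 12.3×0.32 + 6.1×0.75 + 290.5×0.04 + 205.4×0.55 = 218.732; total area S = 814.7 m².
ᾱ = 218.732/814.7 = 0.2685; R = Sᾱ/(1−ᾱ) = 218.732/(1−0.2685) = 299.018 m².
Lp = Lw + 10 log₁₀(4/R) = 78.7 -18.74 = 60.0 dB.

60.0 dB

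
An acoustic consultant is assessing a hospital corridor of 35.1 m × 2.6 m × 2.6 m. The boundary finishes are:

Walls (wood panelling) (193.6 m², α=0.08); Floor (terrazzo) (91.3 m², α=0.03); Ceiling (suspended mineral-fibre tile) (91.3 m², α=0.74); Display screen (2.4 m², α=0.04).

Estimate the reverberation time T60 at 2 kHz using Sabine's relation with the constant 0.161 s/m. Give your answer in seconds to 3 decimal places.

Total absorption A = 193.6*0.08 + 91.3*0.03 + 91.3*0.74 + 2.4*0.04
  = 15.488 + 2.739 + 67.562 + 0.096 = 85.885 m² sabins.
V = 35.1·2.6·2.6 = 237.276 m³.
T = 0.161 V/A = 0.161·237.276/85.885 = 0.445 s.

0.445 seconds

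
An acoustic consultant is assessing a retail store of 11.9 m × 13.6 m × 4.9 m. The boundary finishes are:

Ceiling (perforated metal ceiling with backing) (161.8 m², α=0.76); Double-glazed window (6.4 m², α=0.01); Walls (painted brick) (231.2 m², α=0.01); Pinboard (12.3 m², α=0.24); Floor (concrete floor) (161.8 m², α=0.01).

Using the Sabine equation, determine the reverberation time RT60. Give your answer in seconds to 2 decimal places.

Summing Sᵢαᵢ: 122.968 + 0.064 + 2.312 + 2.952 + 1.618 → A = 129.914 sabins.
Room volume: 793.016 m³.
T = 0.161 V/A = 0.161·793.016/129.914 = 0.98 s.

0.98 s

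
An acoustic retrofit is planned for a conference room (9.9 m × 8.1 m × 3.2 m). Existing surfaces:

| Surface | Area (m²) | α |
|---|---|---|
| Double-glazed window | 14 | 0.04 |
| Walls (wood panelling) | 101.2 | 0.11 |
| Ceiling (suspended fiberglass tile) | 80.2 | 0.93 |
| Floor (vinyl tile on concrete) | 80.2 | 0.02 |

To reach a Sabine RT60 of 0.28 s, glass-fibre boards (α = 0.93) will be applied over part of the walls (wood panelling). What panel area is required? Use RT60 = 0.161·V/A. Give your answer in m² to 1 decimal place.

72.8

A₁ = Σ Sᵢαᵢ = 14·0.04 + 101.2·0.11 + 80.2·0.93 + 80.2·0.02 = 87.882 sabins.
Required A₂ = 0.161·256.608/0.28 = 147.550 sabins.
ΔA needed = 147.550 − 87.882 = 59.668 sabins.
Net gain per m²: Δα = 0.93 − 0.11 = 0.82.
Area = ΔA/Δα = 59.668/0.82 = 72.8 m².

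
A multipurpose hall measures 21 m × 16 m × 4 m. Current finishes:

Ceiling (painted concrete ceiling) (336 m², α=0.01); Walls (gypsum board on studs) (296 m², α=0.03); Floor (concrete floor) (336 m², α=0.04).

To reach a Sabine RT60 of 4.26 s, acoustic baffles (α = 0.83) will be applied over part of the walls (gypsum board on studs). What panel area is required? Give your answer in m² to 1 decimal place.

Equivalent absorption area: A₁ = 336×0.01 + 296×0.03 + 336×0.04 = 25.680 m².
V = 1344 m³. Target absorption A₂ = 0.161 × 1344 / 4.26 = 50.794 sabins.
ΔA needed = 50.794 − 25.680 = 25.114 sabins.
Net gain per m²: Δα = 0.83 − 0.03 = 0.80.
Area = ΔA/Δα = 25.114/0.80 = 31.4 m².

31.4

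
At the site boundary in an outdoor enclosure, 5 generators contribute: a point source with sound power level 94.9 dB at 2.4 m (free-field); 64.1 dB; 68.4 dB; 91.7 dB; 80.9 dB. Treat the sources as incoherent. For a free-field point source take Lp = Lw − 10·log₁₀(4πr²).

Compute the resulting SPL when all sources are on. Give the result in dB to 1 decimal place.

Source at 2.4 m: Lp = 94.9 − 10·log₁₀(4π·2.4²) = 94.9 − 10·log₁₀(72.382) = 76.3 dB.
Σ 10^(Lᵢ/10) = 1.654e+09.
L_total = 10·log₁₀(1.654e+09) = 92.2 dB.

92.2 dB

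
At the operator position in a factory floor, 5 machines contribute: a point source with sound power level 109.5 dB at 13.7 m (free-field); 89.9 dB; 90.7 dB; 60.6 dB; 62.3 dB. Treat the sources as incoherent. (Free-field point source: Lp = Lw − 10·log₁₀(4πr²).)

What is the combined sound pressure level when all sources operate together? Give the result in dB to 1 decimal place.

Source at 13.7 m: Lp = 109.5 − 10·log₁₀(4π·13.7²) = 109.5 − 10·log₁₀(2358.582) = 75.8 dB.
Converting to relative power and adding: 10^(75.8/10) + 10^(89.9/10) + 10^(90.7/10) + 10^(60.6/10) + 10^(62.3/10) = 2.193e+09.
Back to dB: 10·log₁₀ Σ = 93.4 dB.

93.4 dB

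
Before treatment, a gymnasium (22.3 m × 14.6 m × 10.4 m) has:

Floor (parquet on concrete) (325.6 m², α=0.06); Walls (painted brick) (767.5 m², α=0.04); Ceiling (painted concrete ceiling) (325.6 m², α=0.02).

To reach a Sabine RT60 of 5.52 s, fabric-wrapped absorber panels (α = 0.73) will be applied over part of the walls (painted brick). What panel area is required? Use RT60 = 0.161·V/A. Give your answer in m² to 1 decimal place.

60.9

Equivalent absorption area: A₁ = 325.6·0.06 + 767.5·0.04 + 325.6·0.02 = 56.748 m².
V = 3386.032 m³. Target absorption A₂ = 0.161 × 3386.032 / 5.52 = 98.759 sabins.
Absorption to add: 98.759 − 56.748 = 42.011 sabins.
Net gain per m²: Δα = 0.73 − 0.04 = 0.69.
Area = ΔA/Δα = 42.011/0.69 = 60.9 m².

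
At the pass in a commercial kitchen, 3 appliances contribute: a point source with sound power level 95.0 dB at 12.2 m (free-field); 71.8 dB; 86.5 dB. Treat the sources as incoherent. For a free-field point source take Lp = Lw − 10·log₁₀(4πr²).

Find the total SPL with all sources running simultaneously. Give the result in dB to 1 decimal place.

86.7 dB

Source at 12.2 m: Lp = 95.0 − 10·log₁₀(4π·12.2²) = 95.0 − 10·log₁₀(1870.379) = 62.3 dB.
Converting to relative power and adding: 10^(62.3/10) + 10^(71.8/10) + 10^(86.5/10) = 4.635e+08.
Back to dB: 10·log₁₀ Σ = 86.7 dB.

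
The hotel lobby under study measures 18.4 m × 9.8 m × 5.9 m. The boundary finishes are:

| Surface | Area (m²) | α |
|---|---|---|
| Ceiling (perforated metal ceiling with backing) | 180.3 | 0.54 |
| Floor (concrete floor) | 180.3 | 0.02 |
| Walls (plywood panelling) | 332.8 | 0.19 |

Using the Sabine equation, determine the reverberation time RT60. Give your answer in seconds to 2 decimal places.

Total absorption A = 180.3*0.54 + 180.3*0.02 + 332.8*0.19
  = 97.362 + 3.606 + 63.232 = 164.200 m² sabins.
Volume V = 18.4 × 9.8 × 5.9 = 1063.888 m³.
Sabine: RT60 = 0.161 × 1063.888 / 164.200 = 1.04 s.

1.04 seconds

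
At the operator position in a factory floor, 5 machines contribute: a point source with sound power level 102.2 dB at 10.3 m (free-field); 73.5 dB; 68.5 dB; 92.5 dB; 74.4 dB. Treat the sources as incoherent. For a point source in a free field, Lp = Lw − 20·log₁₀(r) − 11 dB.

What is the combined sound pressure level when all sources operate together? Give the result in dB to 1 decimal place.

Source at 10.3 m: Lp = 102.2 − 20·log₁₀(10.3) − 11 = 70.9 dB.
Sum in the linear (power) domain: Σ 10^(Lᵢ/10) = 10^(70.9/10) + 10^(73.5/10) + 10^(68.5/10) + 10^(92.5/10) + 10^(74.4/10) = 1.848e+09.
L_total = 10·log₁₀(1.848e+09) = 92.7 dB.

92.7 dB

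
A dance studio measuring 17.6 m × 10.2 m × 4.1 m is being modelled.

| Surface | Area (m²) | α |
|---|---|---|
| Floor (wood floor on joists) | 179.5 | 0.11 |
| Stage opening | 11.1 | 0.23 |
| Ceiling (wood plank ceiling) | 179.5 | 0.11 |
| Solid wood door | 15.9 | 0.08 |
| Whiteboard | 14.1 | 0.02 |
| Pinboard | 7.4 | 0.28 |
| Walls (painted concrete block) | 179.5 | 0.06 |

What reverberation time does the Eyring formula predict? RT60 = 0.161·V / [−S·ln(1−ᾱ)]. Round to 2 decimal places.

Total surface area S = 179.5 + 11.1 + 179.5 + 15.9 + 14.1 + 7.4 + 179.5 = 587.0 m².
Absorption A = 179.5·0.11 + 11.1·0.23 + 179.5·0.11 + 15.9·0.08 + 14.1·0.02 + 7.4·0.28 + 179.5·0.06 = 56.439 sabins.
ᾱ = 56.439 / 587.0 = 0.0961.
−S·ln(1−ᾱ) = −587.0 × ln(1 − 0.0961) = 59.308.
V = 17.6 × 10.2 × 4.1 = 736.032 m³.
T = 0.161·V/[−S·ln(1−ᾱ)] = 0.161·736.032/59.308 = 2.00 s.

2.00 seconds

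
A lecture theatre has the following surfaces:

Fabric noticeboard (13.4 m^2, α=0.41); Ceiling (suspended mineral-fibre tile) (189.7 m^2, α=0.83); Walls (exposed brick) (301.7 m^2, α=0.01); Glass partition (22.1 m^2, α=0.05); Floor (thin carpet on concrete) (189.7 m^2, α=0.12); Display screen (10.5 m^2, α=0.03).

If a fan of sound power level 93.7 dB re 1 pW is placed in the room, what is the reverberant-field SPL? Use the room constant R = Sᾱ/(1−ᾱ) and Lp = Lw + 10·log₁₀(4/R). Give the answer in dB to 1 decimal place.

75.6 dB

Σ(Sᵢαᵢ) = 13.4×0.41 + 189.7×0.83 + 301.7×0.01 + 22.1×0.05 + 189.7×0.12 + 10.5×0.03 = 190.146; total area S = 727.1 m^2.
ᾱ = 190.146/727.1 = 0.2615; R = Sᾱ/(1−ᾱ) = 190.146/(1−0.2615) = 257.476 m^2.
Lp = Lw + 10 log₁₀(4/R) = 93.7 -18.09 = 75.6 dB.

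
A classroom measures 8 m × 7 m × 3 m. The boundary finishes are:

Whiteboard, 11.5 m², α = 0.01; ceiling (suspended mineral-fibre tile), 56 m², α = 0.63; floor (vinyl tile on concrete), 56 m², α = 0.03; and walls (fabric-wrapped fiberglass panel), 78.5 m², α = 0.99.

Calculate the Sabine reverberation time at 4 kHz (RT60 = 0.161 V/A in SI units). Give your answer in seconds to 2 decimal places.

0.24 s

A = Σ Sᵢαᵢ = 11.5·0.01 + 56·0.63 + 56·0.03 + 78.5·0.99 = 114.790 sabins.
Room volume: 168 m³.
RT60 = 0.161 · V / A = 0.161 × 168 / 114.790 = 0.24 s.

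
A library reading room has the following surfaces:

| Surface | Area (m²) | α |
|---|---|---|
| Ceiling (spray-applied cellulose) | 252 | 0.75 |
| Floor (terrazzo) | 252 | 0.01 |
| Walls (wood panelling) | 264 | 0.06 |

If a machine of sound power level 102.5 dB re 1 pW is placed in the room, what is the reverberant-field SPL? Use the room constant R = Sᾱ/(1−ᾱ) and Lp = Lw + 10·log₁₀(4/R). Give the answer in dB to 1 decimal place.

84.0 dB

A = 207.360 sabins; S = 768.0 m².
ᾱ = 0.2700, so room constant R = A/(1−ᾱ) = 284.055 m².
Lp = Lw + 10 log₁₀(4/R) = 102.5 -18.51 = 84.0 dB.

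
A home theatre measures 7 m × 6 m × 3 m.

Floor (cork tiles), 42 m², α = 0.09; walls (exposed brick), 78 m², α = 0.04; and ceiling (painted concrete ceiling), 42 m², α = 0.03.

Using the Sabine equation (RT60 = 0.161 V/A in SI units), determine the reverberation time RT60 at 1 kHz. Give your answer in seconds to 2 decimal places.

A = Σ Sᵢαᵢ = 42·0.09 + 78·0.04 + 42·0.03 = 8.160 sabins.
Volume V = 7 × 6 × 3 = 126 m³.
Sabine: RT60 = 0.161 × 126 / 8.160 = 2.49 s.

2.49 s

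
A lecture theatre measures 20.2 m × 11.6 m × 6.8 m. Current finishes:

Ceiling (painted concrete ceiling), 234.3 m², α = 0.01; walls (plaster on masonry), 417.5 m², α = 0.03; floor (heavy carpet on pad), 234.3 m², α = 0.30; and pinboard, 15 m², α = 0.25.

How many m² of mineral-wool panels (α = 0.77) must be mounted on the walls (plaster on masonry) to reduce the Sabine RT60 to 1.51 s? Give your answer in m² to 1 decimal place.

Equivalent absorption area: A₁ = 234.3*0.01 + 417.5*0.03 + 234.3*0.30 + 15*0.25 = 88.908 m².
Required A₂ = 0.161·1593.376/1.51 = 169.890 sabins.
Absorption to add: 169.890 − 88.908 = 80.982 sabins.
Each m² of panel replacing the walls (plaster on masonry) adds (0.77 − 0.03) = 0.74 sabins.
Area = ΔA/Δα = 80.982/0.74 = 109.4 m².

109.4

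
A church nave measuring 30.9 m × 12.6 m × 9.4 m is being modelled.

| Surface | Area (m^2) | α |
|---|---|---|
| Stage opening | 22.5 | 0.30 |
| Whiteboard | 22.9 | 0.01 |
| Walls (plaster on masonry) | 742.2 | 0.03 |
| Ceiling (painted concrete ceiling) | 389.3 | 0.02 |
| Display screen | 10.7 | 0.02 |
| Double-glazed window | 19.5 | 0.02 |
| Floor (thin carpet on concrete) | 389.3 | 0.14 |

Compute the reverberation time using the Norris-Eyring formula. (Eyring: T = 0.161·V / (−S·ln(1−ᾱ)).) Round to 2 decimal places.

6.21 sec

Total surface area S = 22.5 + 22.9 + 742.2 + 389.3 + 10.7 + 19.5 + 389.3 = 1596.4 m^2.
Absorption A = 22.5·0.30 + 22.9·0.01 + 742.2·0.03 + 389.3·0.02 + 10.7·0.02 + 19.5·0.02 + 389.3·0.14 = 92.137 sabins.
ᾱ = 92.137 / 1596.4 = 0.0577.
Eyring denominator: −S ln(1−ᾱ) = 94.877.
V = 30.9 × 12.6 × 9.4 = 3659.796 m³.
RT60 = 0.161 × 3659.796 / 94.877 = 6.21 s.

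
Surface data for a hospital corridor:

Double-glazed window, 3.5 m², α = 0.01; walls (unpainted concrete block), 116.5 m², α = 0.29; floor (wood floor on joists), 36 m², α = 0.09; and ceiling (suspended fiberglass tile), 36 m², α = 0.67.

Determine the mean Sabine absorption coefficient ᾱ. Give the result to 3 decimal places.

0.319

Total surface area S = 192.0 m².
A = 3.5·0.01 + 116.5·0.29 + 36·0.09 + 36·0.67 = 61.180 sabins.
ᾱ = 61.180 / 192.0 = 0.319.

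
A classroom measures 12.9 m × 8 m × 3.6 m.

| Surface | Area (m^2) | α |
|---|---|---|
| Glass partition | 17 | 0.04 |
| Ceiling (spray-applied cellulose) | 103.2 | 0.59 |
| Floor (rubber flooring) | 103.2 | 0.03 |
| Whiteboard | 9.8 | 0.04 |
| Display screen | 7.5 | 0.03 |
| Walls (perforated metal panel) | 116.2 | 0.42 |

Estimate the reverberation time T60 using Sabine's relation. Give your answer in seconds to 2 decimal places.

Total absorption A = 17*0.04 + 103.2*0.59 + 103.2*0.03 + 9.8*0.04 + 7.5*0.03 + 116.2*0.42
  = 0.680 + 60.888 + 3.096 + 0.392 + 0.225 + 48.804 = 114.085 m^2 sabins.
V = 12.9·8·3.6 = 371.52 m³.
RT60 = 0.161 · V / A = 0.161 × 371.52 / 114.085 = 0.52 s.

0.52 seconds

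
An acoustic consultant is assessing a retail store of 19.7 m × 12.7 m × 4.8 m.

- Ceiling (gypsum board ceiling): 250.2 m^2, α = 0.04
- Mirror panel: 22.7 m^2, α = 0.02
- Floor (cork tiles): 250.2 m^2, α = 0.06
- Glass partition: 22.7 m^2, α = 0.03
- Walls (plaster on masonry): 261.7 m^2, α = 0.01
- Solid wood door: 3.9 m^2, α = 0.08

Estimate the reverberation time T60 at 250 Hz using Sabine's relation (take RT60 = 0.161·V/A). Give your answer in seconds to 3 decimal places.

6.648 sec

Equivalent absorption area: A = 250.2*0.04 + 22.7*0.02 + 250.2*0.06 + 22.7*0.03 + 261.7*0.01 + 3.9*0.08 = 29.084 m^2.
Volume V = 19.7 × 12.7 × 4.8 = 1200.912 m³.
T = 0.161 V/A = 0.161·1200.912/29.084 = 6.648 s.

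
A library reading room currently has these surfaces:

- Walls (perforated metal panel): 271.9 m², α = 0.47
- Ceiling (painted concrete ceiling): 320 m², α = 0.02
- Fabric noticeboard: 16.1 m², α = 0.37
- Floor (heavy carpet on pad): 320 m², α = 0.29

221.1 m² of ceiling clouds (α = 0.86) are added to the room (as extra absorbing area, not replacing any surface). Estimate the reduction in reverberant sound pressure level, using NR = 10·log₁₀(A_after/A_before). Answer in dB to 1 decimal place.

2.6 dB

Summing Sᵢαᵢ: 127.793 + 6.400 + 5.957 + 92.800 → A_before = 232.950 sabins.
Added absorption = 221.1 × 0.86 = 190.146 sabins.
New total A_after = 423.096 sabins.
NR = 10·log₁₀(423.096/232.950) = 2.6 dB.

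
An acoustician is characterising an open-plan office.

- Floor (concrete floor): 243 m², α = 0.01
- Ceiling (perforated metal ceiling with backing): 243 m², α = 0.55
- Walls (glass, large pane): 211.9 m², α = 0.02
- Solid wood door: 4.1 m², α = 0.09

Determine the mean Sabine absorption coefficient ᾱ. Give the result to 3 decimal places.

S = Σ Sᵢ = 243 + 243 + 211.9 + 4.1 = 702.0 m².
Σ(Sᵢαᵢ) = 243×0.01 + 243×0.55 + 211.9×0.02 + 4.1×0.09 = 140.687.
ᾱ = 140.687 / 702.0 = 0.200.

0.200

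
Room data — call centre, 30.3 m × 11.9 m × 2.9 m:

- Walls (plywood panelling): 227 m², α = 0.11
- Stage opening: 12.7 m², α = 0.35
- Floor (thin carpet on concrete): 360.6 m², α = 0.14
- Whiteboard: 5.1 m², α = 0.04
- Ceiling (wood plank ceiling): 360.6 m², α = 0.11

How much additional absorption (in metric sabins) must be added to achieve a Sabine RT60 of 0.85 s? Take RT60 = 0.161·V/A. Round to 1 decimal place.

78.3 sabins

Total absorption A₁ = 227·0.11 + 12.7·0.35 + 360.6·0.14 + 5.1·0.04 + 360.6·0.11
  = 24.970 + 4.445 + 50.484 + 0.204 + 39.666 = 119.769 m² sabins.
V = 1045.653 m³. Required absorption A₂ = 0.161 × 1045.653 / 0.85 = 198.059 sabins.
Shortfall: 198.059 − 119.769 = 78.3 sabins.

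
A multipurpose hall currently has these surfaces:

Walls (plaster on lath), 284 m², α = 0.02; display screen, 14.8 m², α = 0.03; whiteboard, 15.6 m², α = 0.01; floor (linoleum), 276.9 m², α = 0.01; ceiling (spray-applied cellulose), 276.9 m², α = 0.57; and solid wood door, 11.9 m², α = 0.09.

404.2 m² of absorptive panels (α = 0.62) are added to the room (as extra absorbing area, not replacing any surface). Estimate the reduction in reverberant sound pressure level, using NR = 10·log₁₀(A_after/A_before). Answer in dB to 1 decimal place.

Summing Sᵢαᵢ: 5.680 + 0.444 + 0.156 + 2.769 + 157.833 + 1.071 → A_before = 167.953 sabins.
Added absorption = 404.2 × 0.62 = 250.604 sabins.
A_after = 167.953 + 250.604 = 418.557 sabins.
NR = 10·log₁₀(418.557/167.953) = 4.0 dB.

4.0 dB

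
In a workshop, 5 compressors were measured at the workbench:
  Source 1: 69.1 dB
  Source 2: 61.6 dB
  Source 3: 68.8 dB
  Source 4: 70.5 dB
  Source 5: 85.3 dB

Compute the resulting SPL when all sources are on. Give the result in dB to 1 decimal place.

85.6 dB

Sum in the linear (power) domain: Σ 10^(Lᵢ/10) = 10^(69.1/10) + 10^(61.6/10) + 10^(68.8/10) + 10^(70.5/10) + 10^(85.3/10) = 3.672e+08.
Combined level = 10 log₁₀(3.672e+08) = 85.6 dB.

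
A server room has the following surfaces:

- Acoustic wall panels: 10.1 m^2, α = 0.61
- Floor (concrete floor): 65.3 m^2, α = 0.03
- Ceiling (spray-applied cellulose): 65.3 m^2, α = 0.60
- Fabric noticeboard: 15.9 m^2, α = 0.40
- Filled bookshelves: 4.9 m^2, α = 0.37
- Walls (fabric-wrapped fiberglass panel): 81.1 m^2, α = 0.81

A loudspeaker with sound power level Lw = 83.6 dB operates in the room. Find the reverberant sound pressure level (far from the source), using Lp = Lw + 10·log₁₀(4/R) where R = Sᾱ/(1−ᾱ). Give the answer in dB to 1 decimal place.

65.8 dB

A = 121.164 sabins; S = 242.6 m^2.
ᾱ = 0.4994, so room constant R = A/(1−ᾱ) = 242.038 m^2.
Lp = 83.6 + 10·log₁₀(4/242.038) = 83.6 + (-17.82) = 65.8 dB.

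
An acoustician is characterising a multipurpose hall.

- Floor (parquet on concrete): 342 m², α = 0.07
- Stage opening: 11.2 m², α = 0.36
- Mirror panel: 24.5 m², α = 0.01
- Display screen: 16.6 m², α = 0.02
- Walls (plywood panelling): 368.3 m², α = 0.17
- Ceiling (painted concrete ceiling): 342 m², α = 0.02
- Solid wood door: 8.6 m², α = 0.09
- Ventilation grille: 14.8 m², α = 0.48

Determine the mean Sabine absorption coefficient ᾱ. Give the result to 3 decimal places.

Total surface area S = 1128.0 m².
A = 342*0.07 + 11.2*0.36 + 24.5*0.01 + 16.6*0.02 + 368.3*0.17 + 342*0.02 + 8.6*0.09 + 14.8*0.48 = 105.878 sabins.
ᾱ = A/S = 0.094.

0.094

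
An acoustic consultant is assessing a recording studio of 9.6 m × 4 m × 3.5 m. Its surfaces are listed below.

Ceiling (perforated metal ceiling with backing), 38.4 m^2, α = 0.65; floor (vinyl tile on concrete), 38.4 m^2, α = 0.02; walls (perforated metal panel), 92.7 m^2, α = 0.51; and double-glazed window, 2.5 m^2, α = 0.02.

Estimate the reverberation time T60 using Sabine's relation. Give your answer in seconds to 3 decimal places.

0.296 seconds

Equivalent absorption area: A = 38.4*0.65 + 38.4*0.02 + 92.7*0.51 + 2.5*0.02 = 73.055 m^2.
Volume V = 9.6 × 4 × 3.5 = 134.4 m³.
RT60 = 0.161 · V / A = 0.161 × 134.4 / 73.055 = 0.296 s.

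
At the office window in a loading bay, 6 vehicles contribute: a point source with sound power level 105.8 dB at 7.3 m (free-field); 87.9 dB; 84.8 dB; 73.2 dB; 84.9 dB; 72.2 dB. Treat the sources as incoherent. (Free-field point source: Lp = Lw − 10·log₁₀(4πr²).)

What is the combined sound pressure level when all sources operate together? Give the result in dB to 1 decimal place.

Source at 7.3 m: Lp = 105.8 − 10·log₁₀(4π·7.3²) = 105.8 − 10·log₁₀(669.662) = 77.5 dB.
Sum in the linear (power) domain: Σ 10^(Lᵢ/10) = 10^(77.5/10) + 10^(87.9/10) + 10^(84.8/10) + 10^(73.2/10) + 10^(84.9/10) + 10^(72.2/10) = 1.321e+09.
Combined level = 10 log₁₀(1.321e+09) = 91.2 dB.

91.2 dB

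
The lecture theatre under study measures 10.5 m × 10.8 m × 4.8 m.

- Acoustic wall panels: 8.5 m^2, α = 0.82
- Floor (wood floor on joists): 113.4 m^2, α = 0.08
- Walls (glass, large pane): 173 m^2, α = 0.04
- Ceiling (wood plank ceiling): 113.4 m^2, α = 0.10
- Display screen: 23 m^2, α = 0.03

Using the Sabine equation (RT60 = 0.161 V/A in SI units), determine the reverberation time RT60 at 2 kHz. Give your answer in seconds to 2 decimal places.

2.50 sec

Summing Sᵢαᵢ: 6.970 + 9.072 + 6.920 + 11.340 + 0.690 → A = 34.992 sabins.
Volume V = 10.5 × 10.8 × 4.8 = 544.32 m³.
T = 0.161 V/A = 0.161·544.32/34.992 = 2.50 s.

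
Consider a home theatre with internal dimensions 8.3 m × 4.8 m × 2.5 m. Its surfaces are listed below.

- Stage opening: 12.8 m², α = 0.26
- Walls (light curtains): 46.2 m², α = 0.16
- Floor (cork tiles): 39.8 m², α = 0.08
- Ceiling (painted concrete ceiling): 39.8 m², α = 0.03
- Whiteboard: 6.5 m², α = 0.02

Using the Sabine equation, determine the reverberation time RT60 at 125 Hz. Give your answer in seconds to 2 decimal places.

1.05 sec

A = Σ Sᵢαᵢ = 12.8·0.26 + 46.2·0.16 + 39.8·0.08 + 39.8·0.03 + 6.5·0.02 = 15.228 sabins.
Volume V = 8.3 × 4.8 × 2.5 = 99.6 m³.
T = 0.161 V/A = 0.161·99.6/15.228 = 1.05 s.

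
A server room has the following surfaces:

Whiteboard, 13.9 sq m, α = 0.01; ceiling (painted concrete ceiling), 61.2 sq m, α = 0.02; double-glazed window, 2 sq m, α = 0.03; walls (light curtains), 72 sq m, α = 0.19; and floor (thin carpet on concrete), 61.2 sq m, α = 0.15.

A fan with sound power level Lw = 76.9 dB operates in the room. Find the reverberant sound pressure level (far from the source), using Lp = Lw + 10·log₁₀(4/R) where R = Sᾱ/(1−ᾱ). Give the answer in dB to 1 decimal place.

68.5 dB

Σ(Sᵢαᵢ) = 13.9×0.01 + 61.2×0.02 + 2×0.03 + 72×0.19 + 61.2×0.15 = 24.283; total area S = 210.3 sq m.
ᾱ = 24.283/210.3 = 0.1155; R = Sᾱ/(1−ᾱ) = 24.283/(1−0.1155) = 27.454 sq m.
Lp = 76.9 + 10·log₁₀(4/27.454) = 76.9 + (-8.37) = 68.5 dB.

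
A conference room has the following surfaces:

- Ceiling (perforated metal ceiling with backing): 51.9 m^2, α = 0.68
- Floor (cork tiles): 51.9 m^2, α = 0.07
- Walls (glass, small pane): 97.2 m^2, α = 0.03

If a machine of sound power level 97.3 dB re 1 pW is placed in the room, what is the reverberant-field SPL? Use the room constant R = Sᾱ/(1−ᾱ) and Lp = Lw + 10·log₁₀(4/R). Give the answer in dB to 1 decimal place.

Σ(Sᵢαᵢ) = 51.9·0.68 + 51.9·0.07 + 97.2·0.03 = 41.841; total area S = 201.0 m^2.
ᾱ = 0.2082, so room constant R = A/(1−ᾱ) = 52.843 m^2.
Lp = 97.3 + 10·log₁₀(4/52.843) = 97.3 + (-11.21) = 86.1 dB.

86.1 dB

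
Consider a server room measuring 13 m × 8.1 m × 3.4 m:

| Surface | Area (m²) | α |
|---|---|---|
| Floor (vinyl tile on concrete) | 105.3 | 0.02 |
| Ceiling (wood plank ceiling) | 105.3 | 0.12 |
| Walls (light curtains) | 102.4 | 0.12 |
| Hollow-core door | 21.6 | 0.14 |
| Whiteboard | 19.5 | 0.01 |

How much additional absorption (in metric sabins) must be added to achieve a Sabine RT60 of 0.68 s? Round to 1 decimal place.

54.5 sabins

Equivalent absorption area: A₁ = 105.3·0.02 + 105.3·0.12 + 102.4·0.12 + 21.6·0.14 + 19.5·0.01 = 30.249 m².
Target A₂ = 0.161·358.02/0.68 = 84.766 sabins (V = 358.02 m³).
Shortfall: 84.766 − 30.249 = 54.5 sabins.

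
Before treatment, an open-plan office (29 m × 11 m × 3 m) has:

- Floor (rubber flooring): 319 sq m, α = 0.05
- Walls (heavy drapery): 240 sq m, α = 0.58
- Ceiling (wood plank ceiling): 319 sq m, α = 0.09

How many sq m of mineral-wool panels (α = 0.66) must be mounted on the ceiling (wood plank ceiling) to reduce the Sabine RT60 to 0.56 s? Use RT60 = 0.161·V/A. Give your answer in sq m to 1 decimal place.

160.1

A₁ = Σ Sᵢαᵢ = 319·0.05 + 240·0.58 + 319·0.09 = 183.860 sabins.
V = 957 m³. Target absorption A₂ = 0.161 × 957 / 0.56 = 275.137 sabins.
Absorption to add: 275.137 − 183.860 = 91.278 sabins.
Net gain per sq m: Δα = 0.66 − 0.09 = 0.57.
Area = ΔA/Δα = 91.278/0.57 = 160.1 sq m.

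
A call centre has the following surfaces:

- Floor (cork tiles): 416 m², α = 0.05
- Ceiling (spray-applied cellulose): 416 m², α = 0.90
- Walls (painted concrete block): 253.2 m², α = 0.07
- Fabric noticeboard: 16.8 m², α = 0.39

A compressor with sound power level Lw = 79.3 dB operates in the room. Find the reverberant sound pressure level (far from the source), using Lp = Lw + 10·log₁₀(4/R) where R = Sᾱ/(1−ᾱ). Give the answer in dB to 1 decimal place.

57.0 dB

Σ(Sᵢαᵢ) = 416×0.05 + 416×0.90 + 253.2×0.07 + 16.8×0.39 = 419.476; total area S = 1102.0 m².
ᾱ = 0.3806, so room constant R = A/(1−ᾱ) = 677.230 m².
Lp = 79.3 + 10·log₁₀(4/677.230) = 79.3 + (-22.29) = 57.0 dB.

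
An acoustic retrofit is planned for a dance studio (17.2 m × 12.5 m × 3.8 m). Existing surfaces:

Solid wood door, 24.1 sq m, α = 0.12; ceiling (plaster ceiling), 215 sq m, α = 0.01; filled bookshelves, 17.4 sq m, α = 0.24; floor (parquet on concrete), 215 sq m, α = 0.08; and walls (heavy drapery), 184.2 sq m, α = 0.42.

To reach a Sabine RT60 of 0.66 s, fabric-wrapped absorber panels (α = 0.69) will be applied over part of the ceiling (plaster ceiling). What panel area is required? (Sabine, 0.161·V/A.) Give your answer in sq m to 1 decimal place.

140.5

Equivalent absorption area: A₁ = 24.1·0.12 + 215·0.01 + 17.4·0.24 + 215·0.08 + 184.2·0.42 = 103.782 sq m.
Required A₂ = 0.161·817/0.66 = 199.298 sabins.
Absorption to add: 199.298 − 103.782 = 95.516 sabins.
Net gain per sq m: Δα = 0.69 − 0.01 = 0.68.
Panel area = 95.516 / 0.68 = 140.5 sq m.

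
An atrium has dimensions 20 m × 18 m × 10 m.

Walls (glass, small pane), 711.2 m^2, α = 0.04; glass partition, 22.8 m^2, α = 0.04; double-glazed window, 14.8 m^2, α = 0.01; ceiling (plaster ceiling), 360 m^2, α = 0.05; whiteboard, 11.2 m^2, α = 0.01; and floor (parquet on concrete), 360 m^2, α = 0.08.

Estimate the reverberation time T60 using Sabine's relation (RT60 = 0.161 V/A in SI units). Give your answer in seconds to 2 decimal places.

7.58 seconds

A = Σ Sᵢαᵢ = 711.2*0.04 + 22.8*0.04 + 14.8*0.01 + 360*0.05 + 11.2*0.01 + 360*0.08 = 76.420 sabins.
V = 20·18·10 = 3600 m³.
T = 0.161 V/A = 0.161·3600/76.420 = 7.58 s.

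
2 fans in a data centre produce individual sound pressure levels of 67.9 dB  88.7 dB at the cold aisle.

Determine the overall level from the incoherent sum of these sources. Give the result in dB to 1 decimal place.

88.7 dB

Converting to relative power and adding: 10^(67.9/10) + 10^(88.7/10) = 7.475e+08.
Back to dB: 10·log₁₀ Σ = 88.7 dB.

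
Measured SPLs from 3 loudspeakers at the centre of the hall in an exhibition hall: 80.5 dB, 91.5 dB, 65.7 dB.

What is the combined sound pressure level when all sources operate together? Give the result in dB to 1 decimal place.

91.8 dB

Sum in the linear (power) domain: Σ 10^(Lᵢ/10) = 10^(80.5/10) + 10^(91.5/10) + 10^(65.7/10) = 1.528e+09.
Back to dB: 10·log₁₀ Σ = 91.8 dB.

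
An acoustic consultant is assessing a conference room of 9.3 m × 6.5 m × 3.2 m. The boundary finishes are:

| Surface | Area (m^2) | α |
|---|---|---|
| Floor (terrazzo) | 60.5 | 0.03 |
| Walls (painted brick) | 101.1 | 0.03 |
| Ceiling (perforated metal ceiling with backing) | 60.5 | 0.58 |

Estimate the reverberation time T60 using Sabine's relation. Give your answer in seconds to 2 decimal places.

Equivalent absorption area: A = 60.5·0.03 + 101.1·0.03 + 60.5·0.58 = 39.938 m^2.
Room volume: 193.44 m³.
RT60 = 0.161 · V / A = 0.161 × 193.44 / 39.938 = 0.78 s.

0.78 sec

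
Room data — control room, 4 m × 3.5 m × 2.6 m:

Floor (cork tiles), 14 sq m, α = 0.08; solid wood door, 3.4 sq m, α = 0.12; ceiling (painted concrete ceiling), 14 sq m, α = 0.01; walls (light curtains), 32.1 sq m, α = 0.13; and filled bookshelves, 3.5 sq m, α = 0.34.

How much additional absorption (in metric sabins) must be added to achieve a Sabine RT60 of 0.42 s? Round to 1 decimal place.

6.9 sabins

A₁ = Σ Sᵢαᵢ = 14·0.08 + 3.4·0.12 + 14·0.01 + 32.1·0.13 + 3.5·0.34 = 7.031 sabins.
V = 36.4 m³. Required absorption A₂ = 0.161 × 36.4 / 0.42 = 13.953 sabins.
Additional absorption ΔA = 13.953 − 7.031 = 6.9 sabins.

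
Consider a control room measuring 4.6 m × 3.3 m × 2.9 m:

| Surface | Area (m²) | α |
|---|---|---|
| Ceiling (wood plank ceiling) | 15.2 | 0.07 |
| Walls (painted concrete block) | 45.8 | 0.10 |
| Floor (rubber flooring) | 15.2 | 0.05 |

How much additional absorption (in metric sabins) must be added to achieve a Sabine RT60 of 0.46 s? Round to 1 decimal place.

9.0 sabins

Total absorption A₁ = 15.2·0.07 + 45.8·0.10 + 15.2·0.05
  = 1.064 + 4.580 + 0.760 = 6.404 m² sabins.
V = 44.022 m³. Required absorption A₂ = 0.161 × 44.022 / 0.46 = 15.408 sabins.
Shortfall: 15.408 − 6.404 = 9.0 sabins.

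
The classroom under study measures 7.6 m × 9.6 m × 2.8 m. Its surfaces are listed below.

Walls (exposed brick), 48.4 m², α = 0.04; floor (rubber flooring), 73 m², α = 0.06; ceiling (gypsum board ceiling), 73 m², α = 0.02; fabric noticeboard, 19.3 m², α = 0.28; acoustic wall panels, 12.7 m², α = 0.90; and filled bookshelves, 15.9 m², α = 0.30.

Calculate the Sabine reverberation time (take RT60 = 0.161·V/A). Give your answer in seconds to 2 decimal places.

1.12 seconds

Summing Sᵢαᵢ: 1.936 + 4.380 + 1.460 + 5.404 + 11.430 + 4.770 → A = 29.380 sabins.
V = 7.6·9.6·2.8 = 204.288 m³.
RT60 = 0.161 · V / A = 0.161 × 204.288 / 29.380 = 1.12 s.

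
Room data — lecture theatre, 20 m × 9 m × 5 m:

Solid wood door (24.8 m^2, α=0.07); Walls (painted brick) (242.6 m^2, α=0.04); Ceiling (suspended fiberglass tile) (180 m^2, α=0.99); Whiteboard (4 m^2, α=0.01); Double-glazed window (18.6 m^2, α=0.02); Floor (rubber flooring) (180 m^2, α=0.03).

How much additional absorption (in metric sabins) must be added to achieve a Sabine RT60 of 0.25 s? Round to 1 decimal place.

Total absorption A₁ = 24.8×0.07 + 242.6×0.04 + 180×0.99 + 4×0.01 + 18.6×0.02 + 180×0.03
  = 1.736 + 9.704 + 178.200 + 0.040 + 0.372 + 5.400 = 195.452 m^2 sabins.
V = 900 m³. Required absorption A₂ = 0.161 × 900 / 0.25 = 579.600 sabins.
Additional absorption ΔA = 579.600 − 195.452 = 384.1 sabins.

384.1 sabins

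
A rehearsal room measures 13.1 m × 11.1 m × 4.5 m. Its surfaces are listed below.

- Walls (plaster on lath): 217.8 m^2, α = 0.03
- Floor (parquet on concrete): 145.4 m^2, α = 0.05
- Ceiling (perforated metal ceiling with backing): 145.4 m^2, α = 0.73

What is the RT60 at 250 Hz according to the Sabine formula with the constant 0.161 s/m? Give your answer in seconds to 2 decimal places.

0.88 seconds

Equivalent absorption area: A = 217.8·0.03 + 145.4·0.05 + 145.4·0.73 = 119.946 m^2.
V = 13.1·11.1·4.5 = 654.345 m³.
Sabine: RT60 = 0.161 × 654.345 / 119.946 = 0.88 s.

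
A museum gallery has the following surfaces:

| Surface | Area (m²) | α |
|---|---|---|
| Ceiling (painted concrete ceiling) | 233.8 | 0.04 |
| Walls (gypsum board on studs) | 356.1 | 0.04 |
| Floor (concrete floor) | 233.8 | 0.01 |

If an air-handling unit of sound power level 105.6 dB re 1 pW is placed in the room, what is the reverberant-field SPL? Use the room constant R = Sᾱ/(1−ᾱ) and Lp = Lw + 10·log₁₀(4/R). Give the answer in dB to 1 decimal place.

97.3 dB

A = 25.934 sabins; S = 823.7 m².
ᾱ = 25.934/823.7 = 0.0315; R = Sᾱ/(1−ᾱ) = 25.934/(1−0.0315) = 26.777 m².
Lp = 105.6 + 10·log₁₀(4/26.777) = 105.6 + (-8.26) = 97.3 dB.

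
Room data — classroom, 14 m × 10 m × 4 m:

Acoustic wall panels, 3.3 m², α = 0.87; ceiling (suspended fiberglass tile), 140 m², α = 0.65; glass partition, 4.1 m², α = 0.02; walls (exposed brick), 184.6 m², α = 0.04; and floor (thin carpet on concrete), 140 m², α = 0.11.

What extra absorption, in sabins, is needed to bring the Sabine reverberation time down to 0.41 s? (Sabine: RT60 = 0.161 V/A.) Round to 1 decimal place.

103.2 sabins

Total absorption A₁ = 3.3*0.87 + 140*0.65 + 4.1*0.02 + 184.6*0.04 + 140*0.11
  = 2.871 + 91.000 + 0.082 + 7.384 + 15.400 = 116.737 m² sabins.
V = 560 m³. Required absorption A₂ = 0.161 × 560 / 0.41 = 219.902 sabins.
Additional absorption ΔA = 219.902 − 116.737 = 103.2 sabins.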